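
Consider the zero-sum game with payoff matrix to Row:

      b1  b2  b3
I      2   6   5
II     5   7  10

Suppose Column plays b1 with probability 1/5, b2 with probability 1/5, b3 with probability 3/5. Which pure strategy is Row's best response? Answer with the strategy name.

II

Expected payoff of I: (1/5)·2 + (1/5)·6 + (3/5)·5 = 23/5.
Expected payoff of II: (1/5)·5 + (1/5)·7 + (3/5)·10 = 42/5.
The largest is 42/5, so Row's best response is II.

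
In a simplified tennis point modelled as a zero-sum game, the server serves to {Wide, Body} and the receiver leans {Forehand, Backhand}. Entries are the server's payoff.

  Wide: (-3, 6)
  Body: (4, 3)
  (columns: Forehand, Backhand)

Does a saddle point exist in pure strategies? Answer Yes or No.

No

Row minima: Wide → -3, Body → 3; maximin = 3.
Column maxima: Forehand → 4, Backhand → 6; minimax = 4.
3 ≠ 4, so no pure-strategy equilibrium exists.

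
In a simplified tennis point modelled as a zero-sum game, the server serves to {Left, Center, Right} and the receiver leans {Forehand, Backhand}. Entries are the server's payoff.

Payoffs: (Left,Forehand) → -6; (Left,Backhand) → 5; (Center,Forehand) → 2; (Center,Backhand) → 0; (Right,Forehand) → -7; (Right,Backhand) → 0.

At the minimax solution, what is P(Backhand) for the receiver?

Row minima: Left → -6, Center → 0, Right → -7; maximin = 0.
Column maxima: Forehand → 2, Backhand → 5; minimax = 2.
0 ≠ 2, so there is no saddle point; optimal play is mixed.
Right is strictly dominated by Left, so the server never plays it.
On the remaining 2×2 (Left, Center vs Forehand, Backhand):
Let the server play Left with probability p. Expected payoff against Forehand: (-6)p + 2(1−p) = −8p + 2; against Backhand: 5p + 0(1−p) = 5p.
Setting these equal: −8p + 2 = 5p ⇒ −13p = -2 ⇒ p = 2/13, and the value is (-8)·(2/13) + 2 = 10/13.
For the receiver: with q = P(Forehand), equating Left's and Center's payoffs gives −11q + 5 = 2q ⇒ q = 5/13.

8/13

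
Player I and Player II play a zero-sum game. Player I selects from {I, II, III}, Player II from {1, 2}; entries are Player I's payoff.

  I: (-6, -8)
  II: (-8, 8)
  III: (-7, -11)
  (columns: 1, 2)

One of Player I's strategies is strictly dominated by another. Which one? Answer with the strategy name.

I gives a strictly higher payoff than III against every column: -6 > -7, -8 > -11.
So III is strictly dominated and Player I never plays it.

III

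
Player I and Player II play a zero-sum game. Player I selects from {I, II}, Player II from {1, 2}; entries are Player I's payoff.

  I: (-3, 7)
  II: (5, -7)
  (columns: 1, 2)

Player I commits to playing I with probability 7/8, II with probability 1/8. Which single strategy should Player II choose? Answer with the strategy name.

If Player II plays 1, Player I's expected payoff is (7/8)·(-3) + (1/8)·5 = -2.
If Player II plays 2, Player I's expected payoff is (7/8)·7 + (1/8)·(-7) = 21/4.
Player II minimizes Player I's payoff; the smallest is -2, so the best response is 1.

1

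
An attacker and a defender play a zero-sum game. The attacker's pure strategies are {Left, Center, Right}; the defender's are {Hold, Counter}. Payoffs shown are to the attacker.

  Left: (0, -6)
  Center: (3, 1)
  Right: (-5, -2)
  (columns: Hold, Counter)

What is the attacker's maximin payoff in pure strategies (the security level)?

1

Row minima: Left → -6, Center → 1, Right → -5.
The best of these is 1.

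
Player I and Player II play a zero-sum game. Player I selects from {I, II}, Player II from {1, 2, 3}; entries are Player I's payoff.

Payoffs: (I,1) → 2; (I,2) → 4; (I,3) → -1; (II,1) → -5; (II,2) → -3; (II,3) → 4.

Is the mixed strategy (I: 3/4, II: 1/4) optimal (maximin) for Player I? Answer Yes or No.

Against 1 this mix gives (3/4)·2 + (1/4)·(-5) = 1/4.
Against 2 this mix gives (3/4)·4 + (1/4)·(-3) = 9/4.
Against 3 this mix gives (3/4)·(-1) + (1/4)·4 = 1/4.
All of Player II's active replies (1, 3) yield 1/4, and no column does worse for Player I. The mix makes Player II indifferent and guarantees 1/4, so it is optimal.

Yes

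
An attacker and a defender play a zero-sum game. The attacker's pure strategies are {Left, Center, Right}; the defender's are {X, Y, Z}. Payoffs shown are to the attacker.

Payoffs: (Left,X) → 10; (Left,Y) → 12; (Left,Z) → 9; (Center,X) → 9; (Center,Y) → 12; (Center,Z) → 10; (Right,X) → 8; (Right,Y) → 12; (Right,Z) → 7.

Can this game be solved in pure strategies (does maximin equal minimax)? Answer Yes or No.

No

Row minima: Left → 9, Center → 9, Right → 7; maximin = 9.
Column maxima: X → 10, Y → 12, Z → 10; minimax = 10.
9 ≠ 10, so no pure-strategy equilibrium exists.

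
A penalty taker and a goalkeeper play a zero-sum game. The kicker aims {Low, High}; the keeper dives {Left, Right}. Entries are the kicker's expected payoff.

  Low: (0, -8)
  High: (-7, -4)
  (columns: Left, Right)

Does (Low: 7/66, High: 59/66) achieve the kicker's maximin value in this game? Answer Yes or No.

No

Against Left this mix gives (7/66)·0 + (59/66)·(-7) = -413/66.
Against Right this mix gives (7/66)·(-8) + (59/66)·(-4) = -146/33.
The keeper will play Left, holding the kicker to -413/66. Shifting weight toward the row that does better against Left would raise this floor (the equalizing mix achieves -56/11 against both Left and Right), so the proposed strategy is not optimal.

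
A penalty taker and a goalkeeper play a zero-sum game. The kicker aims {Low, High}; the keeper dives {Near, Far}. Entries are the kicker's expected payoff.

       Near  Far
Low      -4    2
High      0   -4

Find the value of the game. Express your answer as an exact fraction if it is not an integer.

Row minima: Low → -4, High → -4; maximin = -4.
Column maxima: Near → 0, Far → 2; minimax = 0.
-4 ≠ 0, so there is no saddle point; optimal play is mixed.
Let the kicker play Low with probability p. Expected payoff against Near: (-4)p + 0(1−p) = −4p; against Far: 2p + (-4)(1−p) = 6p − 4.
Setting these equal: −4p = 6p − 4 ⇒ −10p = -4 ⇒ p = 2/5, and the value is (-4)·(2/5) = -8/5.
For the keeper: with q = P(Near), equating Low's and High's payoffs gives −6q + 2 = 4q − 4 ⇒ q = 3/5.

-8/5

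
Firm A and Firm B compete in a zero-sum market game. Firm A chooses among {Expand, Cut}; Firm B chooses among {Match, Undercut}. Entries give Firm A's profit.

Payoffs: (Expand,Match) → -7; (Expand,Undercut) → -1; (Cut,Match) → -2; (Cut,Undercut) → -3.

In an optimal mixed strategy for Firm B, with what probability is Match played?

Row minima: Expand → -7, Cut → -3; maximin = -3.
Column maxima: Match → -2, Undercut → -1; minimax = -2.
-3 ≠ -2, so there is no saddle point; optimal play is mixed.
Let Firm A play Expand with probability p. Expected payoff against Match: (-7)p + (-2)(1−p) = −5p − 2; against Undercut: (-1)p + (-3)(1−p) = 2p − 3.
Setting these equal: −5p − 2 = 2p − 3 ⇒ −7p = -1 ⇒ p = 1/7, and the value is (-5)·(1/7) − 2 = -19/7.
For Firm B: with q = P(Match), equating Expand's and Cut's payoffs gives −6q − 1 = q − 3 ⇒ q = 2/7.

2/7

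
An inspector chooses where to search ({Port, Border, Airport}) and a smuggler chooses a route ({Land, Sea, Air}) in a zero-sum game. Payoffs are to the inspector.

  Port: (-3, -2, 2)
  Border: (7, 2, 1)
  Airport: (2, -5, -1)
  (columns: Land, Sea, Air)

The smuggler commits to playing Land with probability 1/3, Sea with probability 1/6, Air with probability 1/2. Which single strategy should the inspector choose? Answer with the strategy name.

Border

Expected payoff of Port: (1/3)·(-3) + (1/6)·(-2) + (1/2)·2 = -1/3.
Expected payoff of Border: (1/3)·7 + (1/6)·2 + (1/2)·1 = 19/6.
Expected payoff of Airport: (1/3)·2 + (1/6)·(-5) + (1/2)·(-1) = -2/3.
The largest is 19/6, so the inspector's best response is Border.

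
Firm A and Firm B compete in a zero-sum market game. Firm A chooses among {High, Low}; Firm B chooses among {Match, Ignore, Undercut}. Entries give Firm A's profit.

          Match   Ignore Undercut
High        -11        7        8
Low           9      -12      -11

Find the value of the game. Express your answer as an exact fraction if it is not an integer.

Row minima: High → -11, Low → -12; maximin = -11.
Column maxima: Match → 9, Ignore → 7, Undercut → 8; minimax = 7.
-11 ≠ 7, so there is no saddle point; optimal play is mixed.
Undercut is strictly dominated by Ignore (it gives Firm A strictly more in every row), so Firm B never plays it.
On the remaining 2×2 (High, Low vs Match, Ignore):
Let Firm A play High with probability p. Expected payoff against Match: (-11)p + 9(1−p) = −20p + 9; against Ignore: 7p + (-12)(1−p) = 19p − 12.
Setting these equal: −20p + 9 = 19p − 12 ⇒ −39p = -21 ⇒ p = 7/13, and the value is (-20)·(7/13) + 9 = -23/13.
For Firm B: with q = P(Match), equating High's and Low's payoffs gives −18q + 7 = 21q − 12 ⇒ q = 19/39.

-23/13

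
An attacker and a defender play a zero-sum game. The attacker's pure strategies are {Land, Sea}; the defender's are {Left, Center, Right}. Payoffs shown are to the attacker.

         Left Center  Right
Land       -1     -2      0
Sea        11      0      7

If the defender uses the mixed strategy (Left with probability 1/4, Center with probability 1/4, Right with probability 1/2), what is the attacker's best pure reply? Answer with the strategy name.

Sea

Expected payoff of Land: (1/4)·(-1) + (1/4)·(-2) + (1/2)·0 = -3/4.
Expected payoff of Sea: (1/4)·11 + (1/4)·0 + (1/2)·7 = 25/4.
The largest is 25/4, so the attacker's best response is Sea.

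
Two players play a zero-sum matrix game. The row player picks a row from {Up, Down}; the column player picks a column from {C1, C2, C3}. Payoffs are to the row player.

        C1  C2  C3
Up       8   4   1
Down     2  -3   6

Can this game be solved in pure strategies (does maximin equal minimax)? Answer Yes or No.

Row minima: Up → 1, Down → -3; maximin = 1.
Column maxima: C1 → 8, C2 → 4, C3 → 6; minimax = 4.
1 ≠ 4, so no pure-strategy equilibrium exists.

No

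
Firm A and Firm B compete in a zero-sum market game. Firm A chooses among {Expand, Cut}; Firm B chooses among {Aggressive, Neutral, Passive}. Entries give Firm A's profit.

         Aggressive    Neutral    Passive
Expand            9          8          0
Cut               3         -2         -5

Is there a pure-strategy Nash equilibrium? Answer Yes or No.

Row minima: Expand → 0, Cut → -5; maximin = 0.
Column maxima: Aggressive → 9, Neutral → 8, Passive → 0; minimax = 0.
maximin = minimax = 0, so a saddle point exists.

Yes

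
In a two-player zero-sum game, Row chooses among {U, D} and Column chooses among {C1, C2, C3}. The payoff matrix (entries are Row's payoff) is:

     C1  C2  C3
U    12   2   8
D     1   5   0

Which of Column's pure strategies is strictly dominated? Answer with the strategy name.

C3 holds Row's payoff strictly below C1 in every row: 8 < 12, 0 < 1.
So C1 is strictly dominated for Column.

C1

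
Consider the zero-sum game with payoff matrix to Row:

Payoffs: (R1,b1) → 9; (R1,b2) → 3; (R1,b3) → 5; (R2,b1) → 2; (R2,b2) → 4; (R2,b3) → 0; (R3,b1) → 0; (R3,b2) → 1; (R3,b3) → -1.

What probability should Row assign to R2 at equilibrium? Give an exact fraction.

1/3

Row minima: R1 → 3, R2 → 0, R3 → -1; maximin = 3.
Column maxima: b1 → 9, b2 → 4, b3 → 5; minimax = 4.
3 ≠ 4, so there is no saddle point; optimal play is mixed.
R3 is strictly dominated by R1, so Row never plays it.
b1 is strictly dominated by b3 (it gives Row strictly more in every row), so Column never plays it.
On the remaining 2×2 (R1, R2 vs b2, b3):
Let Row play R1 with probability p. Expected payoff against b2: 3p + 4(1−p) = −p + 4; against b3: 5p + 0(1−p) = 5p.
Setting these equal: −p + 4 = 5p ⇒ −6p = -4 ⇒ p = 2/3, and the value is (-1)·(2/3) + 4 = 10/3.
For Column: with q = P(b2), equating R1's and R2's payoffs gives −2q + 5 = 4q ⇒ q = 5/6.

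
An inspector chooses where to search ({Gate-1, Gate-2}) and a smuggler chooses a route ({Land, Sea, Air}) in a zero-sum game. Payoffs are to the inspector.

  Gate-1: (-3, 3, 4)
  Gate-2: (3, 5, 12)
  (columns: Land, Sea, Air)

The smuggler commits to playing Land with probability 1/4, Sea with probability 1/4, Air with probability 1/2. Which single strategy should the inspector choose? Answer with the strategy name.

Gate-2

Expected payoff of Gate-1: (1/4)·(-3) + (1/4)·3 + (1/2)·4 = 2.
Expected payoff of Gate-2: (1/4)·3 + (1/4)·5 + (1/2)·12 = 8.
The largest is 8, so the inspector's best response is Gate-2.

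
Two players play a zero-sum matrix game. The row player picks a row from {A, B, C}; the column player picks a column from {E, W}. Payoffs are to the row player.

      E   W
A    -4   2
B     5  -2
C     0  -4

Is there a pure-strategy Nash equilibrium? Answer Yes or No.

No

Row minima: A → -4, B → -2, C → -4; maximin = -2.
Column maxima: E → 5, W → 2; minimax = 2.
-2 ≠ 2, so no pure-strategy equilibrium exists.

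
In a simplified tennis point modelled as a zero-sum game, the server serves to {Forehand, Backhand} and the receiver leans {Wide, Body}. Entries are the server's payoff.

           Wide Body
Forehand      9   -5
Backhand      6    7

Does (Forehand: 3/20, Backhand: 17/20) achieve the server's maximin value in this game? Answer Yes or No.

No

Against Wide this mix gives (3/20)·9 + (17/20)·6 = 129/20.
Against Body this mix gives (3/20)·(-5) + (17/20)·7 = 26/5.
The receiver will play Body, holding the server to 26/5. Shifting weight toward the row that does better against Body would raise this floor (the equalizing mix achieves 31/5 against both Body and Wide), so the proposed strategy is not optimal.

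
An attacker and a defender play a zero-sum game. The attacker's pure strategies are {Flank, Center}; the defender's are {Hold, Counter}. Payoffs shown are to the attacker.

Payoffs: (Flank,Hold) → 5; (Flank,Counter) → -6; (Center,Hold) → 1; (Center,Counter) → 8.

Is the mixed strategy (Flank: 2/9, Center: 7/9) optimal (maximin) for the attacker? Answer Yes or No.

No

Against Hold this mix gives (2/9)·5 + (7/9)·1 = 17/9.
Against Counter this mix gives (2/9)·(-6) + (7/9)·8 = 44/9.
The defender will play Hold, holding the attacker to 17/9. Shifting weight toward the row that does better against Hold would raise this floor (the equalizing mix achieves 23/9 against both Hold and Counter), so the proposed strategy is not optimal.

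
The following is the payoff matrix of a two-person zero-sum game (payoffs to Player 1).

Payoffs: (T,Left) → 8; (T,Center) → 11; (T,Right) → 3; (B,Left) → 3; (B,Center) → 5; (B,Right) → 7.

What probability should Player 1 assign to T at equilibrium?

4/9

Row minima: T → 3, B → 3; maximin = 3.
Column maxima: Left → 8, Center → 11, Right → 7; minimax = 7.
3 ≠ 7, so there is no saddle point; optimal play is mixed.
Center is strictly dominated by Left (it gives Player 1 strictly more in every row), so Player 2 never plays it.
On the remaining 2×2 (T, B vs Left, Right):
Let Player 1 play T with probability p. Expected payoff against Left: 8p + 3(1−p) = 5p + 3; against Right: 3p + 7(1−p) = −4p + 7.
Setting these equal: 5p + 3 = −4p + 7 ⇒ 9p = 4 ⇒ p = 4/9, and the value is (5)·(4/9) + 3 = 47/9.
For Player 2: with q = P(Left), equating T's and B's payoffs gives 5q + 3 = −4q + 7 ⇒ q = 4/9.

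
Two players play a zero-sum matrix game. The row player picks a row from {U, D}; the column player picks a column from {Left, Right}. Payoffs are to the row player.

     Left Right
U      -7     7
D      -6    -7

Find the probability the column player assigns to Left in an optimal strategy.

14/15

Row minima: U → -7, D → -7; maximin = -7.
Column maxima: Left → -6, Right → 7; minimax = -6.
-7 ≠ -6, so there is no saddle point; optimal play is mixed.
Let the row player play U with probability p. Expected payoff against Left: (-7)p + (-6)(1−p) = −p − 6; against Right: 7p + (-7)(1−p) = 14p − 7.
Setting these equal: −p − 6 = 14p − 7 ⇒ −15p = -1 ⇒ p = 1/15, and the value is (-1)·(1/15) − 6 = -91/15.
For the column player: with q = P(Left), equating U's and D's payoffs gives −14q + 7 = q − 7 ⇒ q = 14/15.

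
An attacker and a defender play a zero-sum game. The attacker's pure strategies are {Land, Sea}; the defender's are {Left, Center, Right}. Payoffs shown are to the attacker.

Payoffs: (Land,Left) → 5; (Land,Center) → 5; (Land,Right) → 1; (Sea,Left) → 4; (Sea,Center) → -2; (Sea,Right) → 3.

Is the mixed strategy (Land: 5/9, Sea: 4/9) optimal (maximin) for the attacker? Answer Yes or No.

Yes

Against Left this mix gives (5/9)·5 + (4/9)·4 = 41/9.
Against Center this mix gives (5/9)·5 + (4/9)·(-2) = 17/9.
Against Right this mix gives (5/9)·1 + (4/9)·3 = 17/9.
All of the defender's active replies (Center, Right) yield 17/9, and no column does worse for the attacker. The mix makes the defender indifferent and guarantees 17/9, so it is optimal.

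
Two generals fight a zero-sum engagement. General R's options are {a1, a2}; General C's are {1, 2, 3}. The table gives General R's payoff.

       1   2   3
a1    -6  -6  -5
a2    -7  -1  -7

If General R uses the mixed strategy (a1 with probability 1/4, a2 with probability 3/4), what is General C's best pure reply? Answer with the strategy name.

If General C plays 1, General R's expected payoff is (1/4)·(-6) + (3/4)·(-7) = -27/4.
If General C plays 2, General R's expected payoff is (1/4)·(-6) + (3/4)·(-1) = -9/4.
If General C plays 3, General R's expected payoff is (1/4)·(-5) + (3/4)·(-7) = -13/2.
General C minimizes General R's payoff; the smallest is -27/4, so the best response is 1.

1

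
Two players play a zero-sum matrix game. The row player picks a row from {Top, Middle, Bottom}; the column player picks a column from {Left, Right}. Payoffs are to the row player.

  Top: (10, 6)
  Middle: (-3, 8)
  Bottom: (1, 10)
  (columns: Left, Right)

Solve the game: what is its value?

94/13

Row minima: Top → 6, Middle → -3, Bottom → 1; maximin = 6.
Column maxima: Left → 10, Right → 10; minimax = 10.
6 ≠ 10, so there is no saddle point; optimal play is mixed.
Middle is strictly dominated by Bottom, so the row player never plays it.
On the remaining 2×2 (Top, Bottom vs Left, Right):
Let the row player play Top with probability p. Expected payoff against Left: 10p + 1(1−p) = 9p + 1; against Right: 6p + 10(1−p) = −4p + 10.
Setting these equal: 9p + 1 = −4p + 10 ⇒ 13p = 9 ⇒ p = 9/13, and the value is (9)·(9/13) + 1 = 94/13.
For the column player: with q = P(Left), equating Top's and Bottom's payoffs gives 4q + 6 = −9q + 10 ⇒ q = 4/13.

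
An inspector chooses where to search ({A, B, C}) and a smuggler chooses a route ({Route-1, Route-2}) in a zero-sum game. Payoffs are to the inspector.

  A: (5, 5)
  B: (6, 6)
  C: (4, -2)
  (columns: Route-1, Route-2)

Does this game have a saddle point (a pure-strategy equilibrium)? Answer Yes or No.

Yes

Row minima: A → 5, B → 6, C → -2; maximin = 6.
Column maxima: Route-1 → 6, Route-2 → 6; minimax = 6.
maximin = minimax = 6, so a saddle point exists.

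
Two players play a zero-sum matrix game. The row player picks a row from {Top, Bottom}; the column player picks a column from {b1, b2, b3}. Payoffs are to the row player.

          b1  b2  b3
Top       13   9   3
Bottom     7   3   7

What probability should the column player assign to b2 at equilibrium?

2/5

Row minima: Top → 3, Bottom → 3; maximin = 3.
Column maxima: b1 → 13, b2 → 9, b3 → 7; minimax = 7.
3 ≠ 7, so there is no saddle point; optimal play is mixed.
b1 is strictly dominated by b2 (it gives the row player strictly more in every row), so the column player never plays it.
On the remaining 2×2 (Top, Bottom vs b2, b3):
Let the row player play Top with probability p. Expected payoff against b2: 9p + 3(1−p) = 6p + 3; against b3: 3p + 7(1−p) = −4p + 7.
Setting these equal: 6p + 3 = −4p + 7 ⇒ 10p = 4 ⇒ p = 2/5, and the value is (6)·(2/5) + 3 = 27/5.
For the column player: with q = P(b2), equating Top's and Bottom's payoffs gives 6q + 3 = −4q + 7 ⇒ q = 2/5.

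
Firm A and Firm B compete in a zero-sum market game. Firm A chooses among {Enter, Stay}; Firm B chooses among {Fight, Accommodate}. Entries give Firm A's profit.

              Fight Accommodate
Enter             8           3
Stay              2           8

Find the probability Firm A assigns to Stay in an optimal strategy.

Row minima: Enter → 3, Stay → 2; maximin = 3.
Column maxima: Fight → 8, Accommodate → 8; minimax = 8.
3 ≠ 8, so there is no saddle point; optimal play is mixed.
Let Firm A play Enter with probability p. Expected payoff against Fight: 8p + 2(1−p) = 6p + 2; against Accommodate: 3p + 8(1−p) = −5p + 8.
Setting these equal: 6p + 2 = −5p + 8 ⇒ 11p = 6 ⇒ p = 6/11, and the value is (6)·(6/11) + 2 = 58/11.
For Firm B: with q = P(Fight), equating Enter's and Stay's payoffs gives 5q + 3 = −6q + 8 ⇒ q = 5/11.

5/11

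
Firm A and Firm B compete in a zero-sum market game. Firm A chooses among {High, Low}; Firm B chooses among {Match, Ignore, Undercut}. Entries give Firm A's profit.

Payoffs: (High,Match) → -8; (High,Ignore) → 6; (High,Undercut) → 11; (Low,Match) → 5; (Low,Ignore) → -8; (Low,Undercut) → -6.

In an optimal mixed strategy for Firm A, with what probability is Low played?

Row minima: High → -8, Low → -8; maximin = -8.
Column maxima: Match → 5, Ignore → 6, Undercut → 11; minimax = 5.
-8 ≠ 5, so there is no saddle point; optimal play is mixed.
Undercut is strictly dominated by Ignore (it gives Firm A strictly more in every row), so Firm B never plays it.
On the remaining 2×2 (High, Low vs Match, Ignore):
Let Firm A play High with probability p. Expected payoff against Match: (-8)p + 5(1−p) = −13p + 5; against Ignore: 6p + (-8)(1−p) = 14p − 8.
Setting these equal: −13p + 5 = 14p − 8 ⇒ −27p = -13 ⇒ p = 13/27, and the value is (-13)·(13/27) + 5 = -34/27.
For Firm B: with q = P(Match), equating High's and Low's payoffs gives −14q + 6 = 13q − 8 ⇒ q = 14/27.

14/27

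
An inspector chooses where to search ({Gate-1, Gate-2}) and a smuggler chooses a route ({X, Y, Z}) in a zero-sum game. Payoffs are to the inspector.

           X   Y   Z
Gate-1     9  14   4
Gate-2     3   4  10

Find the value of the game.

Row minima: Gate-1 → 4, Gate-2 → 3; maximin = 4.
Column maxima: X → 9, Y → 14, Z → 10; minimax = 9.
4 ≠ 9, so there is no saddle point; optimal play is mixed.
Y is strictly dominated by X (it gives the inspector strictly more in every row), so the smuggler never plays it.
On the remaining 2×2 (Gate-1, Gate-2 vs X, Z):
Let the inspector play Gate-1 with probability p. Expected payoff against X: 9p + 3(1−p) = 6p + 3; against Z: 4p + 10(1−p) = −6p + 10.
Setting these equal: 6p + 3 = −6p + 10 ⇒ 12p = 7 ⇒ p = 7/12, and the value is (6)·(7/12) + 3 = 13/2.
For the smuggler: with q = P(X), equating Gate-1's and Gate-2's payoffs gives 5q + 4 = −7q + 10 ⇒ q = 1/2.

13/2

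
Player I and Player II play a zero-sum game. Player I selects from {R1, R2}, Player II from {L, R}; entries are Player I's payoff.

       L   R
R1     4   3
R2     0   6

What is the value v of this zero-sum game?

Row minima: R1 → 3, R2 → 0; maximin = 3.
Column maxima: L → 4, R → 6; minimax = 4.
3 ≠ 4, so there is no saddle point; optimal play is mixed.
Let Player I play R1 with probability p. Expected payoff against L: 4p + 0(1−p) = 4p; against R: 3p + 6(1−p) = −3p + 6.
Setting these equal: 4p = −3p + 6 ⇒ 7p = 6 ⇒ p = 6/7, and the value is (4)·(6/7) = 24/7.
For Player II: with q = P(L), equating R1's and R2's payoffs gives q + 3 = −6q + 6 ⇒ q = 3/7.

24/7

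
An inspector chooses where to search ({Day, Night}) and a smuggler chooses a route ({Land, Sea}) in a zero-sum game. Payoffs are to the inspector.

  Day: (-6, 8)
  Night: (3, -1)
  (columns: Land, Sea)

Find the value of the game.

1

Row minima: Day → -6, Night → -1; maximin = -1.
Column maxima: Land → 3, Sea → 8; minimax = 3.
-1 ≠ 3, so there is no saddle point; optimal play is mixed.
Let the inspector play Day with probability p. Expected payoff against Land: (-6)p + 3(1−p) = −9p + 3; against Sea: 8p + (-1)(1−p) = 9p − 1.
Setting these equal: −9p + 3 = 9p − 1 ⇒ −18p = -4 ⇒ p = 2/9, and the value is (-9)·(2/9) + 3 = 1.
For the smuggler: with q = P(Land), equating Day's and Night's payoffs gives −14q + 8 = 4q − 1 ⇒ q = 1/2.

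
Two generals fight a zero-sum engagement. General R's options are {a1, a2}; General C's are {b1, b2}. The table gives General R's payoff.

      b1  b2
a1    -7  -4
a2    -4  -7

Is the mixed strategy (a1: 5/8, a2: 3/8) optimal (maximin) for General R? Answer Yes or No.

No

Against b1 this mix gives (5/8)·(-7) + (3/8)·(-4) = -47/8.
Against b2 this mix gives (5/8)·(-4) + (3/8)·(-7) = -41/8.
General C will play b1, holding General R to -47/8. Shifting weight toward the row that does better against b1 would raise this floor (the equalizing mix achieves -11/2 against both b1 and b2), so the proposed strategy is not optimal.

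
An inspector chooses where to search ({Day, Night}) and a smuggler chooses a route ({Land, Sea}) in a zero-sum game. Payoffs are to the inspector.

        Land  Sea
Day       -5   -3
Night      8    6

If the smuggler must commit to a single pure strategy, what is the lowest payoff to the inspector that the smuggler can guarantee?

6

Column maxima: Land → 8, Sea → 6.
The smallest of these is 6.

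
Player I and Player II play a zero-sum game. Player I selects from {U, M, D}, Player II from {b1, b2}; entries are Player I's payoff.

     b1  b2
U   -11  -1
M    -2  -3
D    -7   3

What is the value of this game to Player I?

-27/11

Row minima: U → -11, M → -3, D → -7; maximin = -3.
Column maxima: b1 → -2, b2 → 3; minimax = -2.
-3 ≠ -2, so there is no saddle point; optimal play is mixed.
U is strictly dominated by D, so Player I never plays it.
On the remaining 2×2 (M, D vs b1, b2):
Let Player I play M with probability p. Expected payoff against b1: (-2)p + (-7)(1−p) = 5p − 7; against b2: (-3)p + 3(1−p) = −6p + 3.
Setting these equal: 5p − 7 = −6p + 3 ⇒ 11p = 10 ⇒ p = 10/11, and the value is (5)·(10/11) − 7 = -27/11.
For Player II: with q = P(b1), equating M's and D's payoffs gives q − 3 = −10q + 3 ⇒ q = 6/11.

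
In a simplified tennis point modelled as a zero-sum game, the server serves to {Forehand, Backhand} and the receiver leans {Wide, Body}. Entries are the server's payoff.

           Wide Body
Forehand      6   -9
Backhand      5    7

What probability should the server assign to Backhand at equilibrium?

Row minima: Forehand → -9, Backhand → 5; maximin = 5.
Column maxima: Wide → 6, Body → 7; minimax = 6.
5 ≠ 6, so there is no saddle point; optimal play is mixed.
Let the server play Forehand with probability p. Expected payoff against Wide: 6p + 5(1−p) = p + 5; against Body: (-9)p + 7(1−p) = −16p + 7.
Setting these equal: p + 5 = −16p + 7 ⇒ 17p = 2 ⇒ p = 2/17, and the value is (1)·(2/17) + 5 = 87/17.
For the receiver: with q = P(Wide), equating Forehand's and Backhand's payoffs gives 15q − 9 = −2q + 7 ⇒ q = 16/17.

15/17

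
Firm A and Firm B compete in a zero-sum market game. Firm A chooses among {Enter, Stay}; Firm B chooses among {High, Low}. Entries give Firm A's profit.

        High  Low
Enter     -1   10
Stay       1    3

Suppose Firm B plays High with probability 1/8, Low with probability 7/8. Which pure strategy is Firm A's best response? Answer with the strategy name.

Expected payoff of Enter: (1/8)·(-1) + (7/8)·10 = 69/8.
Expected payoff of Stay: (1/8)·1 + (7/8)·3 = 11/4.
The largest is 69/8, so Firm A's best response is Enter.

Enter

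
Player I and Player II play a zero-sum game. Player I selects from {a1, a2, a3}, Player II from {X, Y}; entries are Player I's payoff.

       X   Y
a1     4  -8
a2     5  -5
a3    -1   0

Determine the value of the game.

-5/11

Row minima: a1 → -8, a2 → -5, a3 → -1; maximin = -1.
Column maxima: X → 5, Y → 0; minimax = 0.
-1 ≠ 0, so there is no saddle point; optimal play is mixed.
a1 is strictly dominated by a2, so Player I never plays it.
On the remaining 2×2 (a2, a3 vs X, Y):
Let Player I play a2 with probability p. Expected payoff against X: 5p + (-1)(1−p) = 6p − 1; against Y: (-5)p + 0(1−p) = −5p.
Setting these equal: 6p − 1 = −5p ⇒ 11p = 1 ⇒ p = 1/11, and the value is (6)·(1/11) − 1 = -5/11.
For Player II: with q = P(X), equating a2's and a3's payoffs gives 10q − 5 = −q ⇒ q = 5/11.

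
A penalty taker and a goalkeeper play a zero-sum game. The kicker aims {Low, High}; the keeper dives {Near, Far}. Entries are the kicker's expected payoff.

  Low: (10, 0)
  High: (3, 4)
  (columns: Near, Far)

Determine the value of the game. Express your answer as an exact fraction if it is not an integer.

Row minima: Low → 0, High → 3; maximin = 3.
Column maxima: Near → 10, Far → 4; minimax = 4.
3 ≠ 4, so there is no saddle point; optimal play is mixed.
Let the kicker play Low with probability p. Expected payoff against Near: 10p + 3(1−p) = 7p + 3; against Far: 0p + 4(1−p) = −4p + 4.
Setting these equal: 7p + 3 = −4p + 4 ⇒ 11p = 1 ⇒ p = 1/11, and the value is (7)·(1/11) + 3 = 40/11.
For the keeper: with q = P(Near), equating Low's and High's payoffs gives 10q = −q + 4 ⇒ q = 4/11.

40/11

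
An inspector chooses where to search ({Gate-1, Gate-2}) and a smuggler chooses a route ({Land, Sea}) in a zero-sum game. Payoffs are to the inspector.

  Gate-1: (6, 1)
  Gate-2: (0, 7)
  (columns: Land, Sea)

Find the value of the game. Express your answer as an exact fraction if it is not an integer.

7/2

Row minima: Gate-1 → 1, Gate-2 → 0; maximin = 1.
Column maxima: Land → 6, Sea → 7; minimax = 6.
1 ≠ 6, so there is no saddle point; optimal play is mixed.
Let the inspector play Gate-1 with probability p. Expected payoff against Land: 6p + 0(1−p) = 6p; against Sea: 1p + 7(1−p) = −6p + 7.
Setting these equal: 6p = −6p + 7 ⇒ 12p = 7 ⇒ p = 7/12, and the value is (6)·(7/12) = 7/2.
For the smuggler: with q = P(Land), equating Gate-1's and Gate-2's payoffs gives 5q + 1 = −7q + 7 ⇒ q = 1/2.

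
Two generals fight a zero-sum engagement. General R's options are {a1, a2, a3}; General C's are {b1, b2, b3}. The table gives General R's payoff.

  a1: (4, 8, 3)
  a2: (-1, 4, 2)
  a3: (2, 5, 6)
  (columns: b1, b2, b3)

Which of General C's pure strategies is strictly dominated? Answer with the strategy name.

b1 holds General R's payoff strictly below b2 in every row: 4 < 8, -1 < 4, 2 < 5.
So b2 is strictly dominated for General C.

b2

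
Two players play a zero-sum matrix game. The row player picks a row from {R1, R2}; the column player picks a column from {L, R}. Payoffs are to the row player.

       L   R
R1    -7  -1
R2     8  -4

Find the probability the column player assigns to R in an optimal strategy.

Row minima: R1 → -7, R2 → -4; maximin = -4.
Column maxima: L → 8, R → -1; minimax = -1.
-4 ≠ -1, so there is no saddle point; optimal play is mixed.
Let the row player play R1 with probability p. Expected payoff against L: (-7)p + 8(1−p) = −15p + 8; against R: (-1)p + (-4)(1−p) = 3p − 4.
Setting these equal: −15p + 8 = 3p − 4 ⇒ −18p = -12 ⇒ p = 2/3, and the value is (-15)·(2/3) + 8 = -2.
For the column player: with q = P(L), equating R1's and R2's payoffs gives −6q − 1 = 12q − 4 ⇒ q = 1/6.

5/6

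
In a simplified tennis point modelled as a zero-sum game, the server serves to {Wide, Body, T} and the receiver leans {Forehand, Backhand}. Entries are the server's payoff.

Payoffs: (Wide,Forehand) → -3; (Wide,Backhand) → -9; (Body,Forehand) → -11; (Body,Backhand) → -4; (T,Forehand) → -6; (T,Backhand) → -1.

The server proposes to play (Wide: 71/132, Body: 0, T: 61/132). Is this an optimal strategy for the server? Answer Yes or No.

Against Forehand this mix gives (71/132)·(-3) + (61/132)·(-6) = -193/44.
Against Backhand this mix gives (71/132)·(-9) + (61/132)·(-1) = -175/33.
The receiver will play Backhand, holding the server to -175/33. Shifting weight toward the row that does better against Backhand would raise this floor (the equalizing mix achieves -51/11 against both Backhand and Forehand), so the proposed strategy is not optimal.

No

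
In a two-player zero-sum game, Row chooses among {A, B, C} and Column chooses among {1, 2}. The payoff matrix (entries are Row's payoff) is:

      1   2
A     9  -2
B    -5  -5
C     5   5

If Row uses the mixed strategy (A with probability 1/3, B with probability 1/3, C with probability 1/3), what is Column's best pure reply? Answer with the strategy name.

2

If Column plays 1, Row's expected payoff is (1/3)·9 + (1/3)·(-5) + (1/3)·5 = 3.
If Column plays 2, Row's expected payoff is (1/3)·(-2) + (1/3)·(-5) + (1/3)·5 = -2/3.
Column minimizes Row's payoff; the smallest is -2/3, so the best response is 2.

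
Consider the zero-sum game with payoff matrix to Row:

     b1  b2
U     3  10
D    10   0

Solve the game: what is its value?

Row minima: U → 3, D → 0; maximin = 3.
Column maxima: b1 → 10, b2 → 10; minimax = 10.
3 ≠ 10, so there is no saddle point; optimal play is mixed.
Let Row play U with probability p. Expected payoff against b1: 3p + 10(1−p) = −7p + 10; against b2: 10p + 0(1−p) = 10p.
Setting these equal: −7p + 10 = 10p ⇒ −17p = -10 ⇒ p = 10/17, and the value is (-7)·(10/17) + 10 = 100/17.
For Column: with q = P(b1), equating U's and D's payoffs gives −7q + 10 = 10q ⇒ q = 10/17.

100/17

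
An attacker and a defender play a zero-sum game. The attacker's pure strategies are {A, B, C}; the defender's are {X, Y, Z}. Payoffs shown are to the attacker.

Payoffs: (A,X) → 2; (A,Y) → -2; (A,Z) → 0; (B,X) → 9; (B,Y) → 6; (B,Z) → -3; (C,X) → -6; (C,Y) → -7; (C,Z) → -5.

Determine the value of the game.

-6/11

Row minima: A → -2, B → -3, C → -7; maximin = -2.
Column maxima: X → 9, Y → 6, Z → 0; minimax = 0.
-2 ≠ 0, so there is no saddle point; optimal play is mixed.
C is strictly dominated by A, so the attacker never plays it.
X is strictly dominated by Y (it gives the attacker strictly more in every row), so the defender never plays it.
On the remaining 2×2 (A, B vs Y, Z):
Let the attacker play A with probability p. Expected payoff against Y: (-2)p + 6(1−p) = −8p + 6; against Z: 0p + (-3)(1−p) = 3p − 3.
Setting these equal: −8p + 6 = 3p − 3 ⇒ −11p = -9 ⇒ p = 9/11, and the value is (-8)·(9/11) + 6 = -6/11.
For the defender: with q = P(Y), equating A's and B's payoffs gives −2q = 9q − 3 ⇒ q = 3/11.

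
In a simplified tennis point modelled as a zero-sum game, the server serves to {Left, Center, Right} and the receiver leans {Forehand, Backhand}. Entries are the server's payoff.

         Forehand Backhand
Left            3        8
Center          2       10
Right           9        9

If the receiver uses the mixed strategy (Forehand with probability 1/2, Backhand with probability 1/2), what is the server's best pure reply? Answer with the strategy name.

Expected payoff of Left: (1/2)·3 + (1/2)·8 = 11/2.
Expected payoff of Center: (1/2)·2 + (1/2)·10 = 6.
Expected payoff of Right: (1/2)·9 + (1/2)·9 = 9.
The largest is 9, so the server's best response is Right.

Right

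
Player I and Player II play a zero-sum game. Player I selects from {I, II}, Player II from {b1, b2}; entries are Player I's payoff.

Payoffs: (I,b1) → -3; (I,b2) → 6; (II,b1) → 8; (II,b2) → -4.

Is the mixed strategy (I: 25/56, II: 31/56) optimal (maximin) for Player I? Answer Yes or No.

No

Against b1 this mix gives (25/56)·(-3) + (31/56)·8 = 173/56.
Against b2 this mix gives (25/56)·6 + (31/56)·(-4) = 13/28.
Player II will play b2, holding Player I to 13/28. Shifting weight toward the row that does better against b2 would raise this floor (the equalizing mix achieves 12/7 against both b2 and b1), so the proposed strategy is not optimal.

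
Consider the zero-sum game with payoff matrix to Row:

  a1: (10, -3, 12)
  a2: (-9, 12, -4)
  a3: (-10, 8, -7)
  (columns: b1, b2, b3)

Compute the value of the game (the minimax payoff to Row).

Row minima: a1 → -3, a2 → -9, a3 → -10; maximin = -3.
Column maxima: b1 → 10, b2 → 12, b3 → 12; minimax = 10.
-3 ≠ 10, so there is no saddle point; optimal play is mixed.
a3 is strictly dominated by a2, so Row never plays it.
b3 is strictly dominated by b1 (it gives Row strictly more in every row), so Column never plays it.
On the remaining 2×2 (a1, a2 vs b1, b2):
Let Row play a1 with probability p. Expected payoff against b1: 10p + (-9)(1−p) = 19p − 9; against b2: (-3)p + 12(1−p) = −15p + 12.
Setting these equal: 19p − 9 = −15p + 12 ⇒ 34p = 21 ⇒ p = 21/34, and the value is (19)·(21/34) − 9 = 93/34.
For Column: with q = P(b1), equating a1's and a2's payoffs gives 13q − 3 = −21q + 12 ⇒ q = 15/34.

93/34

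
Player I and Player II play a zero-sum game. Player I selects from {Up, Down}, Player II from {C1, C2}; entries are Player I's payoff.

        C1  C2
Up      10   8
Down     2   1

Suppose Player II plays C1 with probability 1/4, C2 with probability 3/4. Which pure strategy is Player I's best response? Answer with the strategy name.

Up

Expected payoff of Up: (1/4)·10 + (3/4)·8 = 17/2.
Expected payoff of Down: (1/4)·2 + (3/4)·1 = 5/4.
The largest is 17/2, so Player I's best response is Up.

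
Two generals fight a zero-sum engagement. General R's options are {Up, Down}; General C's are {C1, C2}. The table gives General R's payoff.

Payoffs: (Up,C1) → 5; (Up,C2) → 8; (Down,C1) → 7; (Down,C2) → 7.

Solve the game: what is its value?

Row minima: Up → 5, Down → 7; maximin = 7.
Column maxima: C1 → 7, C2 → 8; minimax = 7.
Since maximin = minimax = 7, there is a saddle point and the value is 7.

7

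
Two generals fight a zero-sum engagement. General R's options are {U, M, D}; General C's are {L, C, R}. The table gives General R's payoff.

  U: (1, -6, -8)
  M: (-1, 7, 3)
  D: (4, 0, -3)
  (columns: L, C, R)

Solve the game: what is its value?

9/11

Row minima: U → -8, M → -1, D → -3; maximin = -1.
Column maxima: L → 4, C → 7, R → 3; minimax = 3.
-1 ≠ 3, so there is no saddle point; optimal play is mixed.
U is strictly dominated by D, so General R never plays it.
C is strictly dominated by R (it gives General R strictly more in every row), so General C never plays it.
On the remaining 2×2 (M, D vs L, R):
Let General R play M with probability p. Expected payoff against L: (-1)p + 4(1−p) = −5p + 4; against R: 3p + (-3)(1−p) = 6p − 3.
Setting these equal: −5p + 4 = 6p − 3 ⇒ −11p = -7 ⇒ p = 7/11, and the value is (-5)·(7/11) + 4 = 9/11.
For General C: with q = P(L), equating M's and D's payoffs gives −4q + 3 = 7q − 3 ⇒ q = 6/11.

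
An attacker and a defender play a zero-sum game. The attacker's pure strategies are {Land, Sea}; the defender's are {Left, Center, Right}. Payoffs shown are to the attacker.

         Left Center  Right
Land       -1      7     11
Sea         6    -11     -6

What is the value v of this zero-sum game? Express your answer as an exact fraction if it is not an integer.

31/25

Row minima: Land → -1, Sea → -11; maximin = -1.
Column maxima: Left → 6, Center → 7, Right → 11; minimax = 6.
-1 ≠ 6, so there is no saddle point; optimal play is mixed.
Right is strictly dominated by Center (it gives the attacker strictly more in every row), so the defender never plays it.
On the remaining 2×2 (Land, Sea vs Left, Center):
Let the attacker play Land with probability p. Expected payoff against Left: (-1)p + 6(1−p) = −7p + 6; against Center: 7p + (-11)(1−p) = 18p − 11.
Setting these equal: −7p + 6 = 18p − 11 ⇒ −25p = -17 ⇒ p = 17/25, and the value is (-7)·(17/25) + 6 = 31/25.
For the defender: with q = P(Left), equating Land's and Sea's payoffs gives −8q + 7 = 17q − 11 ⇒ q = 18/25.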